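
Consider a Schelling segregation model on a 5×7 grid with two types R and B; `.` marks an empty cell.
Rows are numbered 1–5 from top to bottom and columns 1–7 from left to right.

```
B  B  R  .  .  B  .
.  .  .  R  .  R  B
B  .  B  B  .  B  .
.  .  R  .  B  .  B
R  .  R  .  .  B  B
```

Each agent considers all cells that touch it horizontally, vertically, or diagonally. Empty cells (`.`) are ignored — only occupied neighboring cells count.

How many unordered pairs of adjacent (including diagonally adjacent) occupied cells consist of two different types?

8

Scan each occupied cell's neighbors to the right and below (and the two forward diagonals) so each pair is counted once.
From row 1: 2 unlike of 5 pairs (running 2/5).
From row 2: 4 unlike of 5 pairs (running 6/10).
From row 3: 2 unlike of 6 pairs (running 8/16).
From row 4: 0 unlike of 4 pairs (running 8/20).
From row 5: 0 unlike of 1 pairs (running 8/21).
Total adjacent occupied pairs: 21; unlike-type pairs: 8.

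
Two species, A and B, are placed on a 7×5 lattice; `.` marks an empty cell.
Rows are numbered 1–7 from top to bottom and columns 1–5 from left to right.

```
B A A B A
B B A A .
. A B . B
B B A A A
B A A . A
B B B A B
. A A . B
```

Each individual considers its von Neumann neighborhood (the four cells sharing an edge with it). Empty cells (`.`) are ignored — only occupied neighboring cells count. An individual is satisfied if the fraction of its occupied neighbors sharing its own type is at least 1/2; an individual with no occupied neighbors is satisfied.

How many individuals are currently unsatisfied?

Row 1: (1,1)B 1/2 satisfied · (1,2)A 1/3 not · (1,3)A 2/3 satisfied · (1,4)B 0/3 not · (1,5)A 0/1 not
Row 2: (2,1)B 2/2 satisfied · (2,2)B 1/4 not · (2,3)A 2/4 satisfied · (2,4)A 1/2 satisfied
Row 3: (3,2)A 0/3 not · (3,3)B 0/3 not · (3,5)B 0/1 not
Row 4: (4,1)B 2/2 satisfied · (4,2)B 1/4 not · (4,3)A 2/4 satisfied · (4,4)A 2/2 satisfied · (4,5)A 2/3 satisfied
Row 5: (5,1)B 2/3 satisfied · (5,2)A 1/4 not · (5,3)A 2/3 satisfied · (5,5)A 1/2 satisfied
Row 6: (6,1)B 2/2 satisfied · (6,2)B 2/4 satisfied · (6,3)B 1/4 not · (6,4)A 0/2 not · (6,5)B 1/3 not
Row 7: (7,2)A 1/2 satisfied · (7,3)A 1/2 satisfied · (7,5)B 1/1 satisfied
Unsatisfied: (1,2), (1,4), (1,5), (2,2), (3,2), (3,3), (3,5), (4,2), (5,2), (6,3), (6,4), (6,5) — 12 in total.

12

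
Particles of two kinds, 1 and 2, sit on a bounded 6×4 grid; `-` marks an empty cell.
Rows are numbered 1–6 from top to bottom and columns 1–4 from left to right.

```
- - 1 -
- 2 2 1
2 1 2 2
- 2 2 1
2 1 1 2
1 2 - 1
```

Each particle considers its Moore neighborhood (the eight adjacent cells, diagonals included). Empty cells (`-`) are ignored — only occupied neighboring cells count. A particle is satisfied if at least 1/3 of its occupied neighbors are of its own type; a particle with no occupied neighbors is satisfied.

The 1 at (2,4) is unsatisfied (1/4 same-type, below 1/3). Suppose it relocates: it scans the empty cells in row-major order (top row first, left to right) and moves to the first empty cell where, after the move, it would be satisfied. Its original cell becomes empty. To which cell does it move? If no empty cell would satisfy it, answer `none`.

(1,2)

Vacating (2,4). Empty cells in order:
  (1,1): 0/1 same-type → still unsatisfied.
  (1,2): 1/3 same-type → satisfied — stop here.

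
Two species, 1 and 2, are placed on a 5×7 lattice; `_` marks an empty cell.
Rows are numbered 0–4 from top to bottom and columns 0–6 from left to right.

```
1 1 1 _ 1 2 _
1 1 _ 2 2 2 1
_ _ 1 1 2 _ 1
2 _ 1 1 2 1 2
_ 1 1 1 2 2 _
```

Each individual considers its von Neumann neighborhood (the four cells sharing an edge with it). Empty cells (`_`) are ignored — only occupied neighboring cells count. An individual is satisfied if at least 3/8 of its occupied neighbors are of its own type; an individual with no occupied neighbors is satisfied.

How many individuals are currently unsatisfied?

Row 0: (0,0)1 2/2 ok · (0,1)1 3/3 ok · (0,2)1 1/1 ok · (0,4)1 0/2 unhappy · (0,5)2 1/2 ok
Row 1: (1,0)1 2/2 ok · (1,1)1 2/2 ok · (1,3)2 1/2 ok · (1,4)2 3/4 ok · (1,5)2 2/3 ok · (1,6)1 1/2 ok
Row 2: (2,2)1 2/2 ok · (2,3)1 2/4 ok · (2,4)2 2/3 ok · (2,6)1 1/2 ok
Row 3: (3,0)2 0/0 ok · (3,2)1 3/3 ok · (3,3)1 3/4 ok · (3,4)2 2/4 ok · (3,5)1 0/3 unhappy · (3,6)2 0/2 unhappy
Row 4: (4,1)1 1/1 ok · (4,2)1 3/3 ok · (4,3)1 2/3 ok · (4,4)2 2/3 ok · (4,5)2 1/2 ok
Unsatisfied: (0,4), (3,5), (3,6) — 3 in total.

3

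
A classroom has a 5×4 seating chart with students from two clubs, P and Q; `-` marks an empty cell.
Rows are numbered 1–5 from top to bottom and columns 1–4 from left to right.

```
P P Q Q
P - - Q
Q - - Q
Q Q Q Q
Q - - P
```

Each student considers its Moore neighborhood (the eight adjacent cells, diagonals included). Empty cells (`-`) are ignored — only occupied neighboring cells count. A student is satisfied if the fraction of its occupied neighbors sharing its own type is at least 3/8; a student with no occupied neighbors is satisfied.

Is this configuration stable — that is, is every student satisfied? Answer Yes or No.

Row 1: (1,1)P 2/2 ok · (1,2)P 2/3 ok · (1,3)Q 2/3 ok · (1,4)Q 2/2 ok
Row 2: (2,1)P 2/3 ok · (2,4)Q 3/3 ok
Row 3: (3,1)Q 2/3 ok · (3,4)Q 3/3 ok
Row 4: (4,1)Q 3/3 ok · (4,2)Q 4/4 ok · (4,3)Q 3/4 ok · (4,4)Q 2/3 ok
Row 5: (5,1)Q 2/2 ok · (5,4)P 0/2 unhappy
For instance (5,4) has only 0/2 same-type neighbors, below 3/8.

No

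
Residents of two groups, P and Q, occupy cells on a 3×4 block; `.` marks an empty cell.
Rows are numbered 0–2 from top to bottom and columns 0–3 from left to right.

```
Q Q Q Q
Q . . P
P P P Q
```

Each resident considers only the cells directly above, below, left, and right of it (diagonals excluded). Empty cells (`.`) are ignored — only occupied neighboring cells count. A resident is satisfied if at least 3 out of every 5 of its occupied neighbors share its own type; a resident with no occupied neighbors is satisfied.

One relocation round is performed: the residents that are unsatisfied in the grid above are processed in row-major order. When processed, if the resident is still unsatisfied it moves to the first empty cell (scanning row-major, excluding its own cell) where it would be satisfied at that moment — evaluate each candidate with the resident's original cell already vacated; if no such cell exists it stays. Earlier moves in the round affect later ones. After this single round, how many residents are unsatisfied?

4

Initially unsatisfied (in order): (0,3), (1,0), (1,3), (2,0), (2,2), (2,3).
  (0,3) → (1,1).
  (1,0): now satisfied by earlier moves; stays.
  (1,3): no empty cell satisfies it; stays.
  (2,0): no empty cell satisfies it; stays.
  (2,2): no empty cell satisfies it; stays.
  (2,3): no empty cell satisfies it; stays.
Resulting grid:
Q Q Q .
Q Q . P
P P P Q
Unsatisfied now: (1,3), (2,0), (2,2), (2,3).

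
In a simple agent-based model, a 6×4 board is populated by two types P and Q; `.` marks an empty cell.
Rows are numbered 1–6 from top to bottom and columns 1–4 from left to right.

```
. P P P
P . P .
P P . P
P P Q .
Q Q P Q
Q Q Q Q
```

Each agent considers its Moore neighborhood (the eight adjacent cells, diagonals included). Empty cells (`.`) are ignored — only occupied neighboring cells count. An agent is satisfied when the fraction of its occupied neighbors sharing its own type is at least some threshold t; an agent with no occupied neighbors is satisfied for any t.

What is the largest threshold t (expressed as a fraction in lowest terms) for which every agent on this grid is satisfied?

(1,2)P 3/3
(1,3)P 3/3
(1,4)P 2/2
(2,1)P 3/3
(2,3)P 5/5
(3,1)P 4/4
(3,2)P 5/6
(3,4)P 1/2
(4,1)P 3/5
(4,2)P 4/7
(4,3)Q 2/6
(5,1)Q 3/5
(5,2)Q 5/8
(5,3)P 1/7
(5,4)Q 3/4
(6,1)Q 3/3
(6,2)Q 4/5
(6,3)Q 4/5
(6,4)Q 2/3
The smallest same-type fraction is 1/7 at (5,3), which reduces to 1/7. Any threshold above that leaves this agent unsatisfied.

1/7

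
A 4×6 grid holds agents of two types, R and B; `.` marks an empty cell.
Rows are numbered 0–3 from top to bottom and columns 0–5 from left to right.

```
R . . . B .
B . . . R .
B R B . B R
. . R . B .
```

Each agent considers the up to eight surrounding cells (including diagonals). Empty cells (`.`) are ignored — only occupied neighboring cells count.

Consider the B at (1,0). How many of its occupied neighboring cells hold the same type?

Occupied neighbors of (1,0): (0,0)=R, (2,0)=B, (2,1)=R.
Same type (B): 1 of 3.

1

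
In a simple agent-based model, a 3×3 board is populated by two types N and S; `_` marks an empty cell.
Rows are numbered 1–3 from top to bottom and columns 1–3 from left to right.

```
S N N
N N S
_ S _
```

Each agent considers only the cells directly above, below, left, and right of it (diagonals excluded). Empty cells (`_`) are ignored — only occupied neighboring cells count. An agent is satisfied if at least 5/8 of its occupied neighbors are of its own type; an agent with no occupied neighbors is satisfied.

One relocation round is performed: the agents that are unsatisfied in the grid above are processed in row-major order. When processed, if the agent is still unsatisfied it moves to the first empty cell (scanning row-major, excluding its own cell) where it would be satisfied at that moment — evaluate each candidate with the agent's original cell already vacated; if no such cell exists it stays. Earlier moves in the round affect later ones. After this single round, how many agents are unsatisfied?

Initially unsatisfied (in order): (1,1), (1,3), (2,1), (2,2), (2,3), (3,2).
  (1,1) → (3,3).
  (1,3) → (1,1).
  (2,1): now satisfied by earlier moves; stays.
  (2,2): no empty cell satisfies it; stays.
  (2,3): no empty cell satisfies it; stays.
  (3,2): no empty cell satisfies it; stays.
Resulting grid:
N N _
N N S
_ S S
Unsatisfied now: (2,2), (2,3), (3,2).

3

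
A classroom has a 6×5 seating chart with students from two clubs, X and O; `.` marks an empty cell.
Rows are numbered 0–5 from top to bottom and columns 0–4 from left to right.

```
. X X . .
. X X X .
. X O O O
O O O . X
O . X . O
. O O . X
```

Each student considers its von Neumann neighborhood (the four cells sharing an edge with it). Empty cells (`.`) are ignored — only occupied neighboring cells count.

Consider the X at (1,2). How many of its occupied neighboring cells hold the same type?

Occupied neighbors of (1,2): (0,2)=X, (2,2)=O, (1,1)=X, (1,3)=X.
Same type (X): 3 of 4.

3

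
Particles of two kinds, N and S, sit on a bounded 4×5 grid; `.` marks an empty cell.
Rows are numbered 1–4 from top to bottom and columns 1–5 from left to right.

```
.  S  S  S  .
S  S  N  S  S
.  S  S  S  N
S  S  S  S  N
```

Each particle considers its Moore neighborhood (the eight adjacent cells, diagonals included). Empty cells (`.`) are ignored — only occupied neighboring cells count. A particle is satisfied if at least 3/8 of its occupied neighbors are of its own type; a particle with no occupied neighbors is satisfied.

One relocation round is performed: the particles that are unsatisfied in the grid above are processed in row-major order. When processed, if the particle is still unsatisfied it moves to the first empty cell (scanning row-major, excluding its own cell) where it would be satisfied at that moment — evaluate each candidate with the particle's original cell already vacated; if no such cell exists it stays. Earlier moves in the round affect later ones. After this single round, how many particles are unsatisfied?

Initially unsatisfied (in order): (2,3), (3,5), (4,5).
  (2,3): no empty cell satisfies it; stays.
  (3,5): no empty cell satisfies it; stays.
  (4,5): no empty cell satisfies it; stays.
Resulting grid:
. S S S .
S S N S S
. S S S N
S S S S N
Unsatisfied now: (2,3), (3,5), (4,5).

3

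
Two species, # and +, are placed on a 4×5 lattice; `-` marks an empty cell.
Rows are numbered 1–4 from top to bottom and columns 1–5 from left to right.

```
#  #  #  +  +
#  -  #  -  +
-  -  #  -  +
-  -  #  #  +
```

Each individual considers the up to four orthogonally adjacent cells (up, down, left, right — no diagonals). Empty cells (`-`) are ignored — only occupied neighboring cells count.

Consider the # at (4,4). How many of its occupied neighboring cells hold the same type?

Occupied neighbors of (4,4): (4,3)=#, (4,5)=+.
Same type (#): 1 of 2.

1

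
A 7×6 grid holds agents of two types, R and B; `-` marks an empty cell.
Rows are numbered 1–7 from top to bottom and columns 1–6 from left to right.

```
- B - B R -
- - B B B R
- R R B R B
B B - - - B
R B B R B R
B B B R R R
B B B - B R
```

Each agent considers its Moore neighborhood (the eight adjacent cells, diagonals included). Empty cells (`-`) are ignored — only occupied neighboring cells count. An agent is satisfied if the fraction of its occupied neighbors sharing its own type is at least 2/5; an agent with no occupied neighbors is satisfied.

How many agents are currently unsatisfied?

8

Row 1: (1,2)B 1/1 ✓ · (1,4)B 3/4 ✓ · (1,5)R 1/4 ✗
Row 2: (2,3)B 4/6 ✓ · (2,4)B 4/7 ✓ · (2,5)B 4/7 ✓ · (2,6)R 2/4 ✓
Row 3: (3,2)R 1/4 ✗ · (3,3)R 1/5 ✗ · (3,4)B 3/5 ✓ · (3,5)R 1/6 ✗ · (3,6)B 2/4 ✓
Row 4: (4,1)B 2/4 ✓ · (4,2)B 3/6 ✓ · (4,6)B 2/4 ✓
Row 5: (5,1)R 0/5 ✗ · (5,2)B 6/7 ✓ · (5,3)B 4/6 ✓ · (5,4)R 2/5 ✓ · (5,5)B 1/6 ✗ · (5,6)R 2/4 ✓
Row 6: (6,1)B 4/5 ✓ · (6,2)B 7/8 ✓ · (6,3)B 5/7 ✓ · (6,4)R 2/7 ✗ · (6,5)R 5/7 ✓ · (6,6)R 3/5 ✓
Row 7: (7,1)B 3/3 ✓ · (7,2)B 5/5 ✓ · (7,3)B 3/4 ✓ · (7,5)B 0/4 ✗ · (7,6)R 2/3 ✓
Unsatisfied: (1,5), (3,2), (3,3), (3,5), (5,1), (5,5), (6,4), (7,5) — 8 in total.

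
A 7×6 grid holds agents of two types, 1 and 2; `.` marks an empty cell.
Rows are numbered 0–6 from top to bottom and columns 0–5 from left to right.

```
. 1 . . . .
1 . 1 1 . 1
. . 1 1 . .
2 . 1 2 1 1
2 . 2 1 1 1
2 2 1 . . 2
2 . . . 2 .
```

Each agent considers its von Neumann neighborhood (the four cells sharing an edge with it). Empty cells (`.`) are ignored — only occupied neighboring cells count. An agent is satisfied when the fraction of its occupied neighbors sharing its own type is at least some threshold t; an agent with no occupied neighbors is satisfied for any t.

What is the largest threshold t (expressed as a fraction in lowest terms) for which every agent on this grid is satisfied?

0/1

Row 0: (0,1)1 — no occupied neighbors
Row 1: (1,0)1 — no occupied neighbors · (1,2)1 2/2 · (1,3)1 2/2 · (1,5)1 — no occupied neighbors
Row 2: (2,2)1 3/3 · (2,3)1 2/3
Row 3: (3,0)2 1/1 · (3,2)1 1/3 · (3,3)2 0/4 · (3,4)1 2/3 · (3,5)1 2/2
Row 4: (4,0)2 2/2 · (4,2)2 0/3 · (4,3)1 1/3 · (4,4)1 3/3 · (4,5)1 2/3
Row 5: (5,0)2 3/3 · (5,1)2 1/2 · (5,2)1 0/2 · (5,5)2 0/1
Row 6: (6,0)2 1/1 · (6,4)2 — no occupied neighbors
The smallest same-type fraction is 0/4 at (3,3), which reduces to 0/1. Any threshold above that leaves this agent unsatisfied.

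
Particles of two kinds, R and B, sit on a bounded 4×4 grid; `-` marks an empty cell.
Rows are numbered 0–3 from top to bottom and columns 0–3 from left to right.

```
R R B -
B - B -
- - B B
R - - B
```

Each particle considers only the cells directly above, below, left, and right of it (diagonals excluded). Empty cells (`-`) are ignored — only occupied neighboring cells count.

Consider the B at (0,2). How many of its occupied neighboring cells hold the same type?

Occupied neighbors of (0,2): (1,2)=B, (0,1)=R.
Same type (B): 1 of 2.

1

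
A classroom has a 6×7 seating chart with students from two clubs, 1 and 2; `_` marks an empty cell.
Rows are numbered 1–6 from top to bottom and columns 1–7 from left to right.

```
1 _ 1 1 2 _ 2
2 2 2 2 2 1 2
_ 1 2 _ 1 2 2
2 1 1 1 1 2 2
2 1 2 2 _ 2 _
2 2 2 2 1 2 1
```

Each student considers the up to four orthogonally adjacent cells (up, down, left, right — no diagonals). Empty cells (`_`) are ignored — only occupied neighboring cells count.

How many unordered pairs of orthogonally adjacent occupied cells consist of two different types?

Scan each occupied cell's neighbors to the right and below so each pair is counted once.
From row 1: 4 unlike of 7 pairs (running 4/7).
From row 2: 5 unlike of 11 pairs (running 9/18).
From row 3: 3 unlike of 8 pairs (running 12/26).
From row 4: 4 unlike of 11 pairs (running 16/37).
From row 5: 3 unlike of 8 pairs (running 19/45).
From row 6: 3 unlike of 6 pairs (running 22/51).
Total adjacent occupied pairs: 51; unlike-type pairs: 22.

22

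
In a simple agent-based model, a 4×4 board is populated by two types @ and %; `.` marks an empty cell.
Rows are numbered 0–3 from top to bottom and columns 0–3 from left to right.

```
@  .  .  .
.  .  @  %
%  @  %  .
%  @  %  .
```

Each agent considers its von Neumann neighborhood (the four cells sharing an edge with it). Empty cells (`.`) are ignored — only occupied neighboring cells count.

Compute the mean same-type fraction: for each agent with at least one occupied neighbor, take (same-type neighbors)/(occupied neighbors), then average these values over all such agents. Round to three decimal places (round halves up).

0.313

(0,0)@ — no occupied neighbors
(1,2)@ 0/2
(1,3)% 0/1
(2,0)% 1/2
(2,1)@ 1/3
(2,2)% 1/3
(3,0)% 1/2
(3,1)@ 1/3
(3,2)% 1/2
Sum over 8 agents: 0/2 + 0/1 + 1/2 + 1/3 + 1/3 + 1/2 + 1/3 + 1/2 = 5/2; mean = 5/2 ÷ 8 = 5/16 = 0.3125 → 0.313.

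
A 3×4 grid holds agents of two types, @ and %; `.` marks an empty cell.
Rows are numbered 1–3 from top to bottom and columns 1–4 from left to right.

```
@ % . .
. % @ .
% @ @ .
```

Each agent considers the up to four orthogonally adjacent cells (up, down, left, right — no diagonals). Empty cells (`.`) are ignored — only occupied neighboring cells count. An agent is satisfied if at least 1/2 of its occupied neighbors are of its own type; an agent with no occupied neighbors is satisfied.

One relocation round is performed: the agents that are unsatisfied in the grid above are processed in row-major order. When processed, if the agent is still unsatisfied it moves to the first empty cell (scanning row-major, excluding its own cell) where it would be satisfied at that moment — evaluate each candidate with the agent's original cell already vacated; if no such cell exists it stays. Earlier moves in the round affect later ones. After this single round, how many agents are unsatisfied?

0

Initially unsatisfied (in order): (1,1), (2,2), (3,1), (3,2).
  (1,1) → (1,3).
  (2,2) → (1,1).
  (3,1) → (2,1).
  (3,2): now satisfied by earlier moves; stays.
Resulting grid:
% % @ .
% . @ .
. @ @ .
All satisfied now.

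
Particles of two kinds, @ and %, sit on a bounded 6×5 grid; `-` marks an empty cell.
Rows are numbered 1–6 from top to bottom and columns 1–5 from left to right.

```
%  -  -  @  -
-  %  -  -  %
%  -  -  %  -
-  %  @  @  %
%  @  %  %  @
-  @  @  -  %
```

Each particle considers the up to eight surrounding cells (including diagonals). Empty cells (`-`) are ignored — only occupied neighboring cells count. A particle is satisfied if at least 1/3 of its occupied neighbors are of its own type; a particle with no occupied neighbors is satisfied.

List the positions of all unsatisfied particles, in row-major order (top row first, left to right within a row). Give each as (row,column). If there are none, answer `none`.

(1,4), (5,3), (5,5)

(1,1)% 1/1 ✓
(1,4)@ 0/1 ✗
(2,2)% 2/2 ✓
(2,5)% 1/2 ✓
(3,1)% 2/2 ✓
(3,4)% 2/4 ✓
(4,2)% 3/5 ✓
(4,3)@ 2/6 ✓
(4,4)@ 2/6 ✓
(4,5)% 2/4 ✓
(5,1)% 1/3 ✓
(5,2)@ 3/6 ✓
(5,3)% 2/7 ✗
(5,4)% 3/7 ✓
(5,5)@ 1/4 ✗
(6,2)@ 2/4 ✓
(6,3)@ 2/4 ✓
(6,5)% 1/2 ✓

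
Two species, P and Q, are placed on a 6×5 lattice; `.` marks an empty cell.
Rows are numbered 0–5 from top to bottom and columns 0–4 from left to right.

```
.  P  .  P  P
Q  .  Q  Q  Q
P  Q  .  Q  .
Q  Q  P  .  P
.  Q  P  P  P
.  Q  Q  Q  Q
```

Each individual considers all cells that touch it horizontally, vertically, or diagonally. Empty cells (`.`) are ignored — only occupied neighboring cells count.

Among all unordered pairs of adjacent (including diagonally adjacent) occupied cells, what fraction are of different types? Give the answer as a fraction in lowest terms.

Scan each occupied cell's neighbors to the right and below (and the two forward diagonals) so each pair is counted once.
Row 0: P(0,1)–Q(1,2)≠ P(0,1)–Q(1,0)≠ P(0,3)–P(0,4)= P(0,3)–Q(1,3)≠ P(0,3)–Q(1,4)≠ P(0,3)–Q(1,2)≠ P(0,4)–Q(1,4)≠ P(0,4)–Q(1,3)≠  → 7/8 unlike.
Row 1: Q(1,0)–P(2,0)≠ Q(1,0)–Q(2,1)= Q(1,2)–Q(1,3)= Q(1,2)–Q(2,3)= Q(1,2)–Q(2,1)= Q(1,3)–Q(1,4)= Q(1,3)–Q(2,3)= Q(1,4)–Q(2,3)=  → 1/8 unlike.
Row 2: P(2,0)–Q(2,1)≠ P(2,0)–Q(3,0)≠ P(2,0)–Q(3,1)≠ Q(2,1)–Q(3,1)= Q(2,1)–P(3,2)≠ Q(2,1)–Q(3,0)= Q(2,3)–P(3,4)≠ Q(2,3)–P(3,2)≠  → 6/8 unlike.
Row 3: Q(3,0)–Q(3,1)= Q(3,0)–Q(4,1)= Q(3,1)–P(3,2)≠ Q(3,1)–Q(4,1)= Q(3,1)–P(4,2)≠ P(3,2)–P(4,2)= P(3,2)–P(4,3)= P(3,2)–Q(4,1)≠ P(3,4)–P(4,4)= P(3,4)–P(4,3)=  → 3/10 unlike.
Row 4: Q(4,1)–P(4,2)≠ Q(4,1)–Q(5,1)= Q(4,1)–Q(5,2)= P(4,2)–P(4,3)= P(4,2)–Q(5,2)≠ P(4,2)–Q(5,3)≠ P(4,2)–Q(5,1)≠ P(4,3)–P(4,4)= P(4,3)–Q(5,3)≠ P(4,3)–Q(5,4)≠ P(4,3)–Q(5,2)≠ P(4,4)–Q(5,4)≠ P(4,4)–Q(5,3)≠  → 9/13 unlike.
Row 5: Q(5,1)–Q(5,2)= Q(5,2)–Q(5,3)= Q(5,3)–Q(5,4)=  → 0/3 unlike.
Total adjacent occupied pairs: 50; unlike-type pairs: 26.
26/50 reduces to 13/25.

13/25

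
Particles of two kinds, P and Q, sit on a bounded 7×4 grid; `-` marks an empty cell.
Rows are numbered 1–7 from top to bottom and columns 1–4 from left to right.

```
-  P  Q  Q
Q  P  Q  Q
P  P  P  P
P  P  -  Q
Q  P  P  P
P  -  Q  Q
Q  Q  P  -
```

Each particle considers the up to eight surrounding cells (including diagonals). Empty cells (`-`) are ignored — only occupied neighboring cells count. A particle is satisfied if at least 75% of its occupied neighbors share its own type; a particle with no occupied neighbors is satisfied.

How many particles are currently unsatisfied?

Row 1: (1,2)P 1/4 unhappy · (1,3)Q 3/5 unhappy · (1,4)Q 3/3 ok
Row 2: (2,1)Q 0/4 unhappy · (2,2)P 4/7 unhappy · (2,3)Q 3/8 unhappy · (2,4)Q 3/5 unhappy
Row 3: (3,1)P 4/5 ok · (3,2)P 5/7 unhappy · (3,3)P 4/7 unhappy · (3,4)P 1/4 unhappy
Row 4: (4,1)P 4/5 ok · (4,2)P 6/7 ok · (4,4)Q 0/4 unhappy
Row 5: (5,1)Q 0/4 unhappy · (5,2)P 4/6 unhappy · (5,3)P 3/6 unhappy · (5,4)P 1/4 unhappy
Row 6: (6,1)P 1/4 unhappy · (6,3)Q 2/6 unhappy · (6,4)Q 1/4 unhappy
Row 7: (7,1)Q 1/2 unhappy · (7,2)Q 2/4 unhappy · (7,3)P 0/3 unhappy
Unsatisfied: (1,2), (1,3), (2,1), (2,2), (2,3), (2,4), (3,2), (3,3), (3,4), (4,4), (5,1), (5,2), (5,3), (5,4), (6,1), (6,3), (6,4), (7,1), (7,2), (7,3) — 20 in total.

20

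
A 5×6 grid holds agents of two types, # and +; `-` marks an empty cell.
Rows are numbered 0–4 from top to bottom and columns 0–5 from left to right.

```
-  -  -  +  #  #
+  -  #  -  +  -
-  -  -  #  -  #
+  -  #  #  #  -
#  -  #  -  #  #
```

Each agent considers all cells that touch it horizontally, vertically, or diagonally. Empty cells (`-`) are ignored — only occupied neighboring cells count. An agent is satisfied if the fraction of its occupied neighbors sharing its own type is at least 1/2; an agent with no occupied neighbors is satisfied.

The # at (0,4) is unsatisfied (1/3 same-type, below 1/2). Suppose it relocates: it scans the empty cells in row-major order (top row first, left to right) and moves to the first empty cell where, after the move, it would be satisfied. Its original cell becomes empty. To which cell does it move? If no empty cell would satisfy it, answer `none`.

(0,1)

Vacating (0,4). Empty cells in order:
  (0,0): 0/1 same-type → still unsatisfied.
  (0,1): 1/2 same-type → satisfied — stop here.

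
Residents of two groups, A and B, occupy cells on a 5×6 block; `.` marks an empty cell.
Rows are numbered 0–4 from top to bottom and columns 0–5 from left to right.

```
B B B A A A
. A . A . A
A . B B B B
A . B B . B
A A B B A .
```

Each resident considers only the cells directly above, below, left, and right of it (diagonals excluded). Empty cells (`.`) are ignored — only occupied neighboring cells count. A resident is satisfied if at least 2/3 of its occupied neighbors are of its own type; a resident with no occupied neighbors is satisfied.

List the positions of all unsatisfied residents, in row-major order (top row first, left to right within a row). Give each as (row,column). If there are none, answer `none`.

(0,2), (1,1), (1,3), (1,5), (4,1), (4,4)

(0,0)B 1/1 satisfied
(0,1)B 2/3 satisfied
(0,2)B 1/2 not
(0,3)A 2/3 satisfied
(0,4)A 2/2 satisfied
(0,5)A 2/2 satisfied
(1,1)A 0/1 not
(1,3)A 1/2 not
(1,5)A 1/2 not
(2,0)A 1/1 satisfied
(2,2)B 2/2 satisfied
(2,3)B 3/4 satisfied
(2,4)B 2/2 satisfied
(2,5)B 2/3 satisfied
(3,0)A 2/2 satisfied
(3,2)B 3/3 satisfied
(3,3)B 3/3 satisfied
(3,5)B 1/1 satisfied
(4,0)A 2/2 satisfied
(4,1)A 1/2 not
(4,2)B 2/3 satisfied
(4,3)B 2/3 satisfied
(4,4)A 0/1 not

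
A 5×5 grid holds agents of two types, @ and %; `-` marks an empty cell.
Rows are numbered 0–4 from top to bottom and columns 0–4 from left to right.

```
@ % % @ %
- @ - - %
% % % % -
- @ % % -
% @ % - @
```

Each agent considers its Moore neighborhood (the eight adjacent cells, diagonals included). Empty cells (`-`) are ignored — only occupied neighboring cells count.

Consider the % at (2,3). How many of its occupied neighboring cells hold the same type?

Occupied neighbors of (2,3): (1,4)=%, (2,2)=%, (3,2)=%, (3,3)=%.
Same type (%): 4 of 4.

4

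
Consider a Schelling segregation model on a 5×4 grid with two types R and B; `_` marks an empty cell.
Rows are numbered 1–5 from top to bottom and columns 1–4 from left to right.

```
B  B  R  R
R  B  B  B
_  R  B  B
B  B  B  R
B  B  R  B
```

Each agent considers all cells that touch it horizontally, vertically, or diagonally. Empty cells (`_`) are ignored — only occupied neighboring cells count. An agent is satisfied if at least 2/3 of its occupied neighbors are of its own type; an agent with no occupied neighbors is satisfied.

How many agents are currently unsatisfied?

12

Row 1: (1,1)B 2/3 ok · (1,2)B 3/5 unhappy · (1,3)R 1/5 unhappy · (1,4)R 1/3 unhappy
Row 2: (2,1)R 1/4 unhappy · (2,2)B 4/7 unhappy · (2,3)B 5/8 unhappy · (2,4)B 3/5 unhappy
Row 3: (3,2)R 1/7 unhappy · (3,3)B 6/8 ok · (3,4)B 4/5 ok
Row 4: (4,1)B 3/4 ok · (4,2)B 5/7 ok · (4,3)B 5/8 unhappy · (4,4)R 1/5 unhappy
Row 5: (5,1)B 3/3 ok · (5,2)B 4/5 ok · (5,3)R 1/5 unhappy · (5,4)B 1/3 unhappy
Unsatisfied: (1,2), (1,3), (1,4), (2,1), (2,2), (2,3), (2,4), (3,2), (4,3), (4,4), (5,3), (5,4) — 12 in total.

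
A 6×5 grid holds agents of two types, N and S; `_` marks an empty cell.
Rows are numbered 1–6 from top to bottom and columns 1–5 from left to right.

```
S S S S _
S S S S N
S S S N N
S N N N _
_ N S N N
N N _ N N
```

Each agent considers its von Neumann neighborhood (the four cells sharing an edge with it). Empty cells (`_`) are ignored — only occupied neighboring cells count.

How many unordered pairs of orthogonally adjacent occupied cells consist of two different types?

9

Scan each occupied cell's neighbors to the right and below so each pair is counted once.
From row 1: 0 unlike of 7 pairs (running 0/7).
From row 2: 2 unlike of 9 pairs (running 2/16).
From row 3: 3 unlike of 8 pairs (running 5/24).
From row 4: 2 unlike of 6 pairs (running 7/30).
From row 5: 2 unlike of 6 pairs (running 9/36).
From row 6: 0 unlike of 2 pairs (running 9/38).
Total adjacent occupied pairs: 38; unlike-type pairs: 9.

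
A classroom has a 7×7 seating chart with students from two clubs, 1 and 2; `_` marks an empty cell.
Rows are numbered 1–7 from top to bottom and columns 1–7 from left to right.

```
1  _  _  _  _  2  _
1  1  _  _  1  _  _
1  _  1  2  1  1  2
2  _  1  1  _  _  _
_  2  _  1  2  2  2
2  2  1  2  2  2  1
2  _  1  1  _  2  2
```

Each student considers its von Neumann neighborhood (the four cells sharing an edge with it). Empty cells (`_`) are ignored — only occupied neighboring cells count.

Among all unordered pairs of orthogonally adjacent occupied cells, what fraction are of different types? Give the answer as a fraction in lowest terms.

13/34

Scan each occupied cell's neighbors to the right and below so each pair is counted once.
From row 1: 0 unlike of 1 pairs (running 0/1).
From row 2: 0 unlike of 3 pairs (running 0/4).
From row 3: 5 unlike of 7 pairs (running 5/11).
From row 4: 0 unlike of 2 pairs (running 5/13).
From row 5: 3 unlike of 8 pairs (running 8/21).
From row 6: 5 unlike of 11 pairs (running 13/32).
From row 7: 0 unlike of 2 pairs (running 13/34).
Total adjacent occupied pairs: 34; unlike-type pairs: 13.
13/34 is already in lowest terms.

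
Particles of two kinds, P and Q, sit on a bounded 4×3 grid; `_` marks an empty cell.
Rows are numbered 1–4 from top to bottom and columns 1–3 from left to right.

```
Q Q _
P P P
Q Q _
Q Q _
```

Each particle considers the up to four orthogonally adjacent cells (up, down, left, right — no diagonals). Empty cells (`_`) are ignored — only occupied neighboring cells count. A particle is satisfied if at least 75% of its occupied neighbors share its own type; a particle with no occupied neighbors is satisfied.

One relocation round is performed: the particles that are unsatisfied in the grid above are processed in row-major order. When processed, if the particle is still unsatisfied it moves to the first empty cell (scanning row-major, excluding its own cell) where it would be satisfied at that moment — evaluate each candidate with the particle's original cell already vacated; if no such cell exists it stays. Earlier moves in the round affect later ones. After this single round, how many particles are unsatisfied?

Initially unsatisfied (in order): (1,1), (1,2), (2,1), (2,2), (3,1), (3,2).
  (1,1) → (4,3).
  (1,2): no empty cell satisfies it; stays.
  (2,1): no empty cell satisfies it; stays.
  (2,2): no empty cell satisfies it; stays.
  (3,1): no empty cell satisfies it; stays.
  (3,2): no empty cell satisfies it; stays.
Resulting grid:
_ Q _
P P P
Q Q _
Q Q Q
Unsatisfied now: (1,2), (2,1), (2,2), (3,1), (3,2).

5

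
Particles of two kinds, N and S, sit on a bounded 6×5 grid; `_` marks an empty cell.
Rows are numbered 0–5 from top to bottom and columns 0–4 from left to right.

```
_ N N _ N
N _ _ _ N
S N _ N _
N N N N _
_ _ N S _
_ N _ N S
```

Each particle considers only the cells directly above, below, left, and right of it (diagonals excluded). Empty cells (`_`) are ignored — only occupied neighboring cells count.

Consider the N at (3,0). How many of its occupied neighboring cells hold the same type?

Occupied neighbors of (3,0): (2,0)=S, (3,1)=N.
Same type (N): 1 of 2.

1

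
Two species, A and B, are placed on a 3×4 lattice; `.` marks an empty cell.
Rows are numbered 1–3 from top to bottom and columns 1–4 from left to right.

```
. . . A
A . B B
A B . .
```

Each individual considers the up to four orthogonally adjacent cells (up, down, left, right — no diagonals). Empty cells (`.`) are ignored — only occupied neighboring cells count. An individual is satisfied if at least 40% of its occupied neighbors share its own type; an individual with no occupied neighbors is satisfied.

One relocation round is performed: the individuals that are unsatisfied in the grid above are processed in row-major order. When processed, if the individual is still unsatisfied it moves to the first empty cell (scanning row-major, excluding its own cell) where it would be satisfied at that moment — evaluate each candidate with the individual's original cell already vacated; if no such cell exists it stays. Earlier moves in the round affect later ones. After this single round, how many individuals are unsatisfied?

0

Initially unsatisfied (in order): (1,4), (3,2).
  (1,4) → (1,1).
  (3,2) → (1,3).
Resulting grid:
A . B .
A . B B
A . . .
All satisfied now.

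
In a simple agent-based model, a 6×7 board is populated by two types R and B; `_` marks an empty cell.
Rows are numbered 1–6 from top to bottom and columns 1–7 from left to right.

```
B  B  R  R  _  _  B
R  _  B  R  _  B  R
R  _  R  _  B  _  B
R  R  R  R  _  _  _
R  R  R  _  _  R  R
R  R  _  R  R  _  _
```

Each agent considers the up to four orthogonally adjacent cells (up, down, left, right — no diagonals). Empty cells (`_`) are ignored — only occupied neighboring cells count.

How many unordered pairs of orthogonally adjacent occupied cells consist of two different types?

8

Scan each occupied cell's neighbors to the right and below so each pair is counted once.
From row 1: 4 unlike of 7 pairs (running 4/7).
From row 2: 4 unlike of 5 pairs (running 8/12).
From row 3: 0 unlike of 2 pairs (running 8/14).
From row 4: 0 unlike of 6 pairs (running 8/20).
From row 5: 0 unlike of 5 pairs (running 8/25).
From row 6: 0 unlike of 2 pairs (running 8/27).
Total adjacent occupied pairs: 27; unlike-type pairs: 8.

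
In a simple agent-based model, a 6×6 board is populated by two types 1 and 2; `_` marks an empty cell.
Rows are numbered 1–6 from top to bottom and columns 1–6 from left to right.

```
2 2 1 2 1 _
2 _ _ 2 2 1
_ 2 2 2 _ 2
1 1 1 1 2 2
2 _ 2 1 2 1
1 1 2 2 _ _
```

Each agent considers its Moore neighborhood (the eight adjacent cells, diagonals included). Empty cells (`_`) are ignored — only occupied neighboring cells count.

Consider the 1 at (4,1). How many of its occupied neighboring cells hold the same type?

1

Occupied neighbors of (4,1): (3,2)=2, (4,2)=1, (5,1)=2.
Same type (1): 1 of 3.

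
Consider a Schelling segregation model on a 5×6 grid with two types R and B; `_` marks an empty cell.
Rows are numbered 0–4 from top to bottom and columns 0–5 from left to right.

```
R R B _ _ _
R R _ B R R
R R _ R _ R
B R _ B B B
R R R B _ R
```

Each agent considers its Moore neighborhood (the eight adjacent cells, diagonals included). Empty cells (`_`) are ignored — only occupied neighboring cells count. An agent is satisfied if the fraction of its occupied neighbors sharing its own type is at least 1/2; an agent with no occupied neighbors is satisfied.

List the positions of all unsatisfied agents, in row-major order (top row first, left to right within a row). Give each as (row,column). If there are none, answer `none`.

Row 0: (0,0)R 3/3 ok · (0,1)R 3/4 ok · (0,2)B 1/3 unhappy
Row 1: (1,0)R 5/5 ok · (1,1)R 5/6 ok · (1,3)B 1/3 unhappy · (1,4)R 3/4 ok · (1,5)R 2/2 ok
Row 2: (2,0)R 4/5 ok · (2,1)R 4/5 ok · (2,3)R 1/4 unhappy · (2,5)R 2/4 ok
Row 3: (3,0)B 0/5 unhappy · (3,1)R 5/6 ok · (3,3)B 2/4 ok · (3,4)B 3/6 ok · (3,5)B 1/3 unhappy
Row 4: (4,0)R 2/3 ok · (4,1)R 3/4 ok · (4,2)R 2/4 ok · (4,3)B 2/3 ok · (4,5)R 0/2 unhappy

(0,2), (1,3), (2,3), (3,0), (3,5), (4,5)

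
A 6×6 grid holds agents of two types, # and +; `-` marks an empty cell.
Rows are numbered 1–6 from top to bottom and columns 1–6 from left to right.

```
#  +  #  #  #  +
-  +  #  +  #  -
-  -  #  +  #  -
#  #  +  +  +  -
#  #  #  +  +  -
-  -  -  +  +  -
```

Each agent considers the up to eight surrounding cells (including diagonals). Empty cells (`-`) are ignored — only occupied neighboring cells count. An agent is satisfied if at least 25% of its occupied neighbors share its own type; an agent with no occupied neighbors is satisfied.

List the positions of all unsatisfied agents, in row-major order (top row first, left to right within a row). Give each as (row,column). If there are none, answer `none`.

(1,1)# 0/2 ✗
(1,2)+ 1/4 ✓
(1,3)# 2/5 ✓
(1,4)# 4/5 ✓
(1,5)# 2/4 ✓
(1,6)+ 0/2 ✗
(2,2)+ 1/5 ✗
(2,3)# 3/7 ✓
(2,4)+ 1/8 ✗
(2,5)# 3/6 ✓
(3,3)# 2/7 ✓
(3,4)+ 4/8 ✓
(3,5)# 1/5 ✗
(4,1)# 3/3 ✓
(4,2)# 5/6 ✓
(4,3)+ 3/7 ✓
(4,4)+ 5/8 ✓
(4,5)+ 4/5 ✓
(5,1)# 3/3 ✓
(5,2)# 4/5 ✓
(5,3)# 2/6 ✓
(5,4)+ 6/7 ✓
(5,5)+ 5/5 ✓
(6,4)+ 3/4 ✓
(6,5)+ 3/3 ✓

(1,1), (1,6), (2,2), (2,4), (3,5)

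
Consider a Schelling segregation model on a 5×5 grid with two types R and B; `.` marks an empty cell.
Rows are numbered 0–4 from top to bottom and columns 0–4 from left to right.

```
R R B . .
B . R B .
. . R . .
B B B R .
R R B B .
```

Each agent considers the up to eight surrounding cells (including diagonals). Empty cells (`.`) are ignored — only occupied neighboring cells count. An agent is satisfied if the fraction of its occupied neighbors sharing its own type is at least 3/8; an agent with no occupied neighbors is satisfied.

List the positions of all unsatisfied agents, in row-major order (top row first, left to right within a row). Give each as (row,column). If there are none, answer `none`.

(0,0)R 1/2 ok
(0,1)R 2/4 ok
(0,2)B 1/3 unhappy
(1,0)B 0/2 unhappy
(1,2)R 2/4 ok
(1,3)B 1/3 unhappy
(2,2)R 2/5 ok
(3,0)B 1/3 unhappy
(3,1)B 3/6 ok
(3,2)B 3/6 ok
(3,3)R 1/4 unhappy
(4,0)R 1/3 unhappy
(4,1)R 1/5 unhappy
(4,2)B 3/5 ok
(4,3)B 2/3 ok

(0,2), (1,0), (1,3), (3,0), (3,3), (4,0), (4,1)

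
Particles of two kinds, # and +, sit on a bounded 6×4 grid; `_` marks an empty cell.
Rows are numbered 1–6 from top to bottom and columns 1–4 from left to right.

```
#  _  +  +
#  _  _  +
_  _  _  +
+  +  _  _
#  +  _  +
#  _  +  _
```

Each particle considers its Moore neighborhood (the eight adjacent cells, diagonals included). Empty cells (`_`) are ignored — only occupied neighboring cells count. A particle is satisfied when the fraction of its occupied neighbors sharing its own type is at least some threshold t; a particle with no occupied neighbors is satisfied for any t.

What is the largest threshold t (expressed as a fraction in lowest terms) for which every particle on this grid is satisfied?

(1,1)# 1/1
(1,3)+ 2/2
(1,4)+ 2/2
(2,1)# 1/1
(2,4)+ 3/3
(3,4)+ 1/1
(4,1)+ 2/3
(4,2)+ 2/3
(5,1)# 1/4
(5,2)+ 3/5
(5,4)+ 1/1
(6,1)# 1/2
(6,3)+ 2/2
The smallest same-type fraction is 1/4 at (5,1), which reduces to 1/4. Any threshold above that leaves this particle unsatisfied.

1/4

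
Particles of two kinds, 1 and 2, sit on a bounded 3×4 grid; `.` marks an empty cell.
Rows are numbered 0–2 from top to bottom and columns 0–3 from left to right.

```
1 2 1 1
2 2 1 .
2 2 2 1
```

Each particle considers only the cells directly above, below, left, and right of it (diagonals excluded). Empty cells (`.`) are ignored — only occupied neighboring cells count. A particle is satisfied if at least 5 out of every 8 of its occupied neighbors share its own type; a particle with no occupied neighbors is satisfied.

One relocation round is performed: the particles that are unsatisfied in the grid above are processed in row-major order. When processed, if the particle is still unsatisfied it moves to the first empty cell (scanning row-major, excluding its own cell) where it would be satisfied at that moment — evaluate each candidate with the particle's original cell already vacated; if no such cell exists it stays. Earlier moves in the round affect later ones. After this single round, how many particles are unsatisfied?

0

Initially unsatisfied (in order): (0,0), (0,1), (1,2), (2,2), (2,3).
  (0,0) → (1,3).
  (0,1) → (0,0).
  (1,2): no empty cell satisfies it; stays.
  (2,2) → (0,1).
  (2,3): now satisfied by earlier moves; stays.
Resulting grid:
2 2 1 1
2 2 1 1
2 2 . 1
All satisfied now.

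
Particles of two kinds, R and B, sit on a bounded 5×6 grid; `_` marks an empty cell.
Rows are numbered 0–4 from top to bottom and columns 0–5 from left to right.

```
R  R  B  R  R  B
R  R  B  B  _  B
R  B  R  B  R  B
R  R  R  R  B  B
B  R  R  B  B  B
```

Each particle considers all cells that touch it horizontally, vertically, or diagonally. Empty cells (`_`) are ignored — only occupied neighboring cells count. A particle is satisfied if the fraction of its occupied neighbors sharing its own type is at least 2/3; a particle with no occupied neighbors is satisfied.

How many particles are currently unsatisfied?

(0,0)R 3/3 ok
(0,1)R 3/5 unhappy
(0,2)B 2/5 unhappy
(0,3)R 1/4 unhappy
(0,4)R 1/4 unhappy
(0,5)B 1/2 unhappy
(1,0)R 4/5 ok
(1,1)R 5/8 unhappy
(1,2)B 4/8 unhappy
(1,3)B 3/7 unhappy
(1,5)B 2/4 unhappy
(2,0)R 4/5 ok
(2,1)B 1/8 unhappy
(2,2)R 4/8 unhappy
(2,3)B 3/7 unhappy
(2,4)R 1/7 unhappy
(2,5)B 3/4 ok
(3,0)R 3/5 unhappy
(3,1)R 6/8 ok
(3,2)R 5/8 unhappy
(3,3)R 4/8 unhappy
(3,4)B 6/8 ok
(3,5)B 4/5 ok
(4,0)B 0/3 unhappy
(4,1)R 4/5 ok
(4,2)R 4/5 ok
(4,3)B 2/5 unhappy
(4,4)B 4/5 ok
(4,5)B 3/3 ok
Unsatisfied: (0,1), (0,2), (0,3), (0,4), (0,5), (1,1), (1,2), (1,3), (1,5), (2,1), (2,2), (2,3), (2,4), (3,0), (3,2), (3,3), (4,0), (4,3) — 18 in total.

18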